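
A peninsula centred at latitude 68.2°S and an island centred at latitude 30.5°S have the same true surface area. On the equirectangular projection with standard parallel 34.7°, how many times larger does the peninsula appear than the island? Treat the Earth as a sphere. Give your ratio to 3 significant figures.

In the equirectangular projection with standard parallel φ₀ = 34.7° (x = Rλ cos φ₀, y = Rφ), meridians are true-scale (h = 1) and the parallel scale is k = cos φ₀ / cos φ.
Areal scale at 68.2°: h·k = 1.000 × 2.214 = 2.214.
Areal scale at 30.5°: h·k = 1.000 × 0.9542 = 0.9542.
Ratio = 2.214/0.9542 ≈ 2.32.

2.32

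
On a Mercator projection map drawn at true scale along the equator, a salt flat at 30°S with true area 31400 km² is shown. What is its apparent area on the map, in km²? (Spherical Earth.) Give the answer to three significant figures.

41900 km²

Mercator is conformal, so the point scale is isotropic: h = k = sec φ = 1/cos φ.
Areal scale = k² = sec²φ = 1/cos²(30°) = 1/0.8660² = 1.333.
Apparent area = 31400 × 1.333 ≈ 41900 km².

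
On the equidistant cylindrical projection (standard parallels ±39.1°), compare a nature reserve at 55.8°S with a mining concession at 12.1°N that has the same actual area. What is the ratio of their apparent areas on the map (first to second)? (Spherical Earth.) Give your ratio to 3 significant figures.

With standard parallel φ₀ = 39.1°, the equirectangular projection gives x = Rλ cos φ₀, y = Rφ, so h = 1 and k = cos 39.1° / cos φ.
Areal scale at 55.8°: h·k = 1.000 × 1.381 = 1.381.
Areal scale at 12.1°: h·k = 1.000 × 0.7937 = 0.7937.
Ratio = 1.381/0.7937 ≈ 1.74.

1.74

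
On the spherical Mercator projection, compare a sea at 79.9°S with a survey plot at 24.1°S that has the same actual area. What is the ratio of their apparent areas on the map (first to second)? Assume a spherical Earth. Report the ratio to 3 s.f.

27.1

On Mercator, area is exaggerated by sec²φ = 1/cos²φ.
At 79.9°: sec²(79.9°) = 1/0.1754² = 32.52.
At 24.1°: sec²(24.1°) = 1/0.9128² = 1.200.
Ratio = 32.52/1.200 = cos²(24.1°)/cos²(79.9°) ≈ 27.1.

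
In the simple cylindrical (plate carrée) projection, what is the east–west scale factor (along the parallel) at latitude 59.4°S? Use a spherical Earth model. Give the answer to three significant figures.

1.96

For the equirectangular projection with φ₀ = 0 (plate carrée), h = 1 along meridians and k = sec φ along parallels.
k = 1/cos 59.4° = 1/0.5090 = 1.964.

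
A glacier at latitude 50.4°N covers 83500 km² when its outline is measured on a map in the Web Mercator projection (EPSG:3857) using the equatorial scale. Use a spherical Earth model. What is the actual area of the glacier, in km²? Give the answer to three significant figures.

Mercator is conformal, so the point scale is isotropic: h = k = sec φ = 1/cos φ.
Areal scale = k² = sec²φ = 1/cos²(50.4°) = 1/0.6374² = 2.461.
True area = apparent / (areal scale) = 83500 / 2.461 ≈ 33900 km².

33900 km²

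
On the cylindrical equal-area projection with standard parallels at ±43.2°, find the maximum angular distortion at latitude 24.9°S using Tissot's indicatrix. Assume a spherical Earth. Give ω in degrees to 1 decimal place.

For cylindrical equal-area with standard parallel φ₀, h = cos φ / cos φ₀ and k = cos φ₀ / cos φ, so h·k = 1.
At 24.9°: h = 1.244, k = 0.8037; principal scales a = 1.244, b = 0.8037.
sin(ω/2) = (a − b)/(a + b) = 0.4406/2.048 = 0.2151, so ω = 2 arcsin(0.2151) ≈ 24.8°.

24.8°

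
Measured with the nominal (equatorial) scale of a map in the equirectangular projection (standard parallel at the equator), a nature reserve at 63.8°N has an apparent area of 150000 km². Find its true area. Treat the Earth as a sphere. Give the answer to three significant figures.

In the plate carrée (x = Rλ, y = Rφ), meridians are true-scale (h = 1) and parallels are stretched by k = sec φ.
Areal scale = h·k = 1 × sec φ; at 63.8°, h = 1.000, k = 2.265, so h·k = 2.265.
True area = apparent / (areal scale) = 150000 / 2.265 ≈ 66200 km².

66200 km²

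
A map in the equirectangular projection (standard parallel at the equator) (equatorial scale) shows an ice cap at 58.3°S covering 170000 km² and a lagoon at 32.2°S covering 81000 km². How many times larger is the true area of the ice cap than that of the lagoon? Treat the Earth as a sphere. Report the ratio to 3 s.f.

1.30

On the plate carrée, areal scale = h·k = 1 × sec φ, so true area = apparent × cos φ.
True area of ice cap: 170000 × cos(58.3°) = 170000 × 0.5255 = 89330 km².
True area of lagoon: 81000 × cos(32.2°) = 81000 × 0.8462 = 68540 km².
Ratio = 89330 / 68540 ≈ 1.30.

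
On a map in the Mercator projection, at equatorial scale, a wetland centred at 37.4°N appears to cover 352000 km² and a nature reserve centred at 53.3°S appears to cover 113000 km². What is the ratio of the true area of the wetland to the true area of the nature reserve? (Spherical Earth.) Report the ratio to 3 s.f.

5.50

Mercator's areal exaggeration is sec²φ; hence true area = (apparent area) · cos²φ.
True area of wetland: 352000 × cos²(37.4°) = 352000 × 0.6311 = 222100 km².
True area of nature reserve: 113000 × cos²(53.3°) = 113000 × 0.3572 = 40360 km².
Ratio = 222100 / 40360 ≈ 5.50.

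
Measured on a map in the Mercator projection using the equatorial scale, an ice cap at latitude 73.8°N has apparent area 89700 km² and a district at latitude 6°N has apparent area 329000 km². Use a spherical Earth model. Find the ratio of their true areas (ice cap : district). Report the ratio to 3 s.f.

0.0215

Mercator's areal exaggeration is sec²φ; hence true area = (apparent area) · cos²φ.
True area of ice cap: 89700 × cos²(73.8°) = 89700 × 0.07784 = 6982 km².
True area of district: 329000 × cos²(6°) = 329000 × 0.9891 = 325400 km².
Ratio = 6982 / 325400 ≈ 0.0215.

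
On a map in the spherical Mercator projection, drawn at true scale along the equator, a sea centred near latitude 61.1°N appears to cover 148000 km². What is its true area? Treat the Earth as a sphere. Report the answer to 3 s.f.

34600 km²

For Mercator, h = k = sec φ (a conformal cylindrical projection has a single point scale, 1/cos φ).
Areal scale = k² = sec²φ = 1/cos²(61.1°) = 1/0.4833² = 4.282.
True area = apparent / (areal scale) = 148000 / 4.282 ≈ 34600 km².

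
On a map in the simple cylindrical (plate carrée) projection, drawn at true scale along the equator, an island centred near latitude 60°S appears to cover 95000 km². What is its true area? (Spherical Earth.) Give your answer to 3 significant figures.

For the equirectangular projection with φ₀ = 0 (plate carrée), h = 1 along meridians and k = sec φ along parallels.
Areal scale = h·k = 1 × sec φ; at 60°, h = 1.000, k = 2.000, so h·k = 2.000.
True area = apparent / (areal scale) = 95000 / 2.000 ≈ 47500 km².

47500 km²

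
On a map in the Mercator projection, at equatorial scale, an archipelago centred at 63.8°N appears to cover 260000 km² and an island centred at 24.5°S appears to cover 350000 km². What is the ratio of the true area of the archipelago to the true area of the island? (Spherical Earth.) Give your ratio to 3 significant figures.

0.175

On Mercator the areal scale is sec²φ, so true area = apparent × cos²φ.
True area of archipelago: 260000 × cos²(63.8°) = 260000 × 0.1949 = 50680 km².
True area of island: 350000 × cos²(24.5°) = 350000 × 0.8280 = 289800 km².
Ratio = 50680 / 289800 ≈ 0.175.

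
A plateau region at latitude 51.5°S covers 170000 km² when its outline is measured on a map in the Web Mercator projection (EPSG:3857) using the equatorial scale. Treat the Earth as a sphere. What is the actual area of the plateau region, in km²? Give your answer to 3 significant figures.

65900 km²

The Mercator projection is conformal; its linear scale factor is the same in every direction and equals sec φ = 1/cos φ.
Areal scale = k² = sec²φ = 1/cos²(51.5°) = 1/0.6225² = 2.580.
True area = apparent / (areal scale) = 170000 / 2.580 ≈ 65900 km².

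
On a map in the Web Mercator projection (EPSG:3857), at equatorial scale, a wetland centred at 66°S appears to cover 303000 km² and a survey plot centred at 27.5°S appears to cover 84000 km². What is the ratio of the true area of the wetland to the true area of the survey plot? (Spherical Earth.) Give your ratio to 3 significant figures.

0.758

Since Mercator area scale is 1/cos²φ, the true area equals the apparent area multiplied by cos²φ.
True area of wetland: 303000 × cos²(66°) = 303000 × 0.1654 = 50130 km².
True area of survey plot: 84000 × cos²(27.5°) = 84000 × 0.7868 = 66090 km².
Ratio = 50130 / 66090 ≈ 0.758.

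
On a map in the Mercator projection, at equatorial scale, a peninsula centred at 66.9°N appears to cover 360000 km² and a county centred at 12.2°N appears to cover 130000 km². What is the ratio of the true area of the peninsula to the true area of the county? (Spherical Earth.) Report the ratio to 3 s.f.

0.446

Since Mercator area scale is 1/cos²φ, the true area equals the apparent area multiplied by cos²φ.
True area of peninsula: 360000 × cos²(66.9°) = 360000 × 0.1539 = 55410 km².
True area of county: 130000 × cos²(12.2°) = 130000 × 0.9553 = 124200 km².
Ratio = 55410 / 124200 ≈ 0.446.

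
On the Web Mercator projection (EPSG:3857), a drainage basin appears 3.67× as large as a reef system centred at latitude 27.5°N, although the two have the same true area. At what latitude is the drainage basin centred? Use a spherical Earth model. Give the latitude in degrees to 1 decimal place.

62.4°

For equal true areas on Mercator, apparent areas scale as sec²φ, so the ratio is cos²φ₂ / cos²φ₁.
cos²φ₂ / cos²φ₁ = 3.67  ⇒  cos φ₁ = cos 27.5° / √3.67 = 0.8870/1.916 = 0.4630.
φ₁ = arccos(0.4630) ≈ 62.4°.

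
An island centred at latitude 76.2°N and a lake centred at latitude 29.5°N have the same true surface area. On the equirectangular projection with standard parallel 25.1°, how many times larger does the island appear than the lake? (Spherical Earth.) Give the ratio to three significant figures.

In the equirectangular projection with standard parallel φ₀ = 25.1° (x = Rλ cos φ₀, y = Rφ), meridians are true-scale (h = 1) and the parallel scale is k = cos φ₀ / cos φ.
Areal scale at 76.2°: h·k = 1.000 × 3.796 = 3.796.
Areal scale at 29.5°: h·k = 1.000 × 1.040 = 1.040.
Ratio = 3.796/1.040 ≈ 3.65.

3.65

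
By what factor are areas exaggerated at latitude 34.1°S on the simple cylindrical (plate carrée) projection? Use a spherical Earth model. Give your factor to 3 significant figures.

1.21

For the equirectangular projection with φ₀ = 0 (plate carrée), h = 1 along meridians and k = sec φ along parallels.
Areal scale = h·k = 1 × sec φ; at 34.1°, h = 1.000, k = 1.208, so h·k = 1.208.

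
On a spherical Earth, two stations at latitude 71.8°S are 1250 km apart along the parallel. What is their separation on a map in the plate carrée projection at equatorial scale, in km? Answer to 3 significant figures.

4000 km

Plate carrée maps x = Rλ, y = Rφ. The meridian scale is h = 1 and the parallel scale is k = 1/cos φ = sec φ.
Along the parallel, k = sec 71.8° = 1/0.3123 = 3.202.
Map distance = 1250 × 3.202 ≈ 4000 km.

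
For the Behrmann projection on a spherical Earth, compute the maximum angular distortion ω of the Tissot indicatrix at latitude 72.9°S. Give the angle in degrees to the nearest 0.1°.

105.0°

The Behrmann projection is cylindrical equal-area with φ₀ = 30°. Cylindrical equal-area (φ₀ = 30°): h = cos φ / cos 30° along meridians, k = cos 30° / cos φ along parallels; h·k = 1.
At 72.9°: h = 0.3395, k = 2.945; principal scales a = 2.945, b = 0.3395.
sin(ω/2) = (a − b)/(a + b) = 2.606/3.285 = 0.7933, so ω = 2 arcsin(0.7933) ≈ 105.0°.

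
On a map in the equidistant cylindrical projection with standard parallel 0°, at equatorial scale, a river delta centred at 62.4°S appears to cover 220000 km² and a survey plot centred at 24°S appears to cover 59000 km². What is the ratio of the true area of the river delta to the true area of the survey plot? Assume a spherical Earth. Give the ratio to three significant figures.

1.89

On the plate carrée, areal scale = h·k = 1 × sec φ, so true area = apparent × cos φ.
True area of river delta: 220000 × cos(62.4°) = 220000 × 0.4633 = 101900 km².
True area of survey plot: 59000 × cos(24°) = 59000 × 0.9135 = 53900 km².
Ratio = 101900 / 53900 ≈ 1.89.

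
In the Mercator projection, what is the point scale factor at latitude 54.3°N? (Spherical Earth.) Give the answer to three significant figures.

1.71

The Mercator projection is conformal; its linear scale factor is the same in every direction and equals sec φ = 1/cos φ.
k = 1/cos 54.3° = 1/0.5835 = 1.714.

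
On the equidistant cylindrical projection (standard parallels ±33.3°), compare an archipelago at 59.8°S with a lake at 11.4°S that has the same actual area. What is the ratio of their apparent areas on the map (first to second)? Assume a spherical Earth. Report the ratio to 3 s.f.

1.95

In the equirectangular projection with standard parallel φ₀ = 33.3° (x = Rλ cos φ₀, y = Rφ), meridians are true-scale (h = 1) and the parallel scale is k = cos φ₀ / cos φ.
Areal scale at 59.8°: h·k = 1.000 × 1.662 = 1.662.
Areal scale at 11.4°: h·k = 1.000 × 0.8526 = 0.8526.
Ratio = 1.662/0.8526 ≈ 1.95.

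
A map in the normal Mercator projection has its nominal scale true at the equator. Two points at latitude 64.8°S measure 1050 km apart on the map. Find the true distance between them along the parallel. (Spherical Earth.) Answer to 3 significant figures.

447 km

Mercator is conformal, so the point scale is isotropic: h = k = sec φ = 1/cos φ.
Along the parallel at 64.8°, map distances are exaggerated by k = sec 64.8° = 2.349.
True distance = 1050 / 2.349 = 1050 × cos 64.8° ≈ 447 km.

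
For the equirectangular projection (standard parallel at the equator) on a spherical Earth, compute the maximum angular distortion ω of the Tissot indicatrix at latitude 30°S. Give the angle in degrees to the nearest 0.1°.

For the equirectangular projection with φ₀ = 0 (plate carrée), h = 1 along meridians and k = sec φ along parallels.
At 30°: h = 1.000, k = 1.155; principal scales a = 1.155, b = 1.000.
sin(ω/2) = (a − b)/(a + b) = 0.1547/2.155 = 0.07180, so ω = 2 arcsin(0.07180) ≈ 8.2°.

8.2°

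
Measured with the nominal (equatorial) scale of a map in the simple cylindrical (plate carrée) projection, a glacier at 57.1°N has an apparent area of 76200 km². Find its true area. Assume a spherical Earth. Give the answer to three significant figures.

For the equirectangular projection with φ₀ = 0 (plate carrée), h = 1 along meridians and k = sec φ along parallels.
Areal scale = h·k = 1 × sec φ; at 57.1°, h = 1.000, k = 1.841, so h·k = 1.841.
True area = apparent / (areal scale) = 76200 / 1.841 ≈ 41400 km².

41400 km²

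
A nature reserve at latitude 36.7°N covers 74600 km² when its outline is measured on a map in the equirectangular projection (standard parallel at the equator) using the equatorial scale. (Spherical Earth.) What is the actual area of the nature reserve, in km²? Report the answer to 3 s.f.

59800 km²

In the plate carrée (x = Rλ, y = Rφ), meridians are true-scale (h = 1) and parallels are stretched by k = sec φ.
Areal scale = h·k = 1 × sec φ; at 36.7°, h = 1.000, k = 1.247, so h·k = 1.247.
True area = apparent / (areal scale) = 74600 / 1.247 ≈ 59800 km².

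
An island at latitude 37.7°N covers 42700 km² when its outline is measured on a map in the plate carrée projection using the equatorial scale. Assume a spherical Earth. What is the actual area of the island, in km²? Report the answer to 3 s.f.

Plate carrée maps x = Rλ, y = Rφ. The meridian scale is h = 1 and the parallel scale is k = 1/cos φ = sec φ.
Areal scale = h·k = 1 × sec φ; at 37.7°, h = 1.000, k = 1.264, so h·k = 1.264.
True area = apparent / (areal scale) = 42700 / 1.264 ≈ 33800 km².

33800 km²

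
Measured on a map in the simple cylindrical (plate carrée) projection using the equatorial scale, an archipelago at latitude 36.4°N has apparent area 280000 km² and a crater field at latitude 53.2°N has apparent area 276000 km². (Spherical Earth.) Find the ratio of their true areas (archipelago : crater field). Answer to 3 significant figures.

On the plate carrée, areal scale = h·k = 1 × sec φ, so true area = apparent × cos φ.
True area of archipelago: 280000 × cos(36.4°) = 280000 × 0.8049 = 225400 km².
True area of crater field: 276000 × cos(53.2°) = 276000 × 0.5990 = 165300 km².
Ratio = 225400 / 165300 ≈ 1.36.

1.36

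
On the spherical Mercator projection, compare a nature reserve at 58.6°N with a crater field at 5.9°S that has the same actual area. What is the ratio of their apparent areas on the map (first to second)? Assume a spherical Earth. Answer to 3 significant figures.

Mercator is conformal with k = sec φ, so areal scale = k² = sec²φ.
At 58.6°: sec²(58.6°) = 1/0.5210² = 3.684.
At 5.9°: sec²(5.9°) = 1/0.9947² = 1.011.
Ratio = 3.684/1.011 = cos²(5.9°)/cos²(58.6°) ≈ 3.64.

3.64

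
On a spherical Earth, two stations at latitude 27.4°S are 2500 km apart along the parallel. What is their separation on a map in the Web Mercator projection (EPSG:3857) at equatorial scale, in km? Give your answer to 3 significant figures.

The Mercator projection is conformal; its linear scale factor is the same in every direction and equals sec φ = 1/cos φ.
Along the parallel, k = sec 27.4° = 1/0.8878 = 1.126.
Map distance = 2500 × 1.126 ≈ 2820 km.

2820 km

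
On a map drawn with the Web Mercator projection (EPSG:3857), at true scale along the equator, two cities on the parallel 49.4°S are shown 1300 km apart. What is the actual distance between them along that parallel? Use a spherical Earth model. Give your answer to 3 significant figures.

Mercator is conformal, so the point scale is isotropic: h = k = sec φ = 1/cos φ.
Along the parallel at 49.4°, map distances are exaggerated by k = sec 49.4° = 1.537.
True distance = 1300 / 1.537 = 1300 × cos 49.4° ≈ 846 km.

846 km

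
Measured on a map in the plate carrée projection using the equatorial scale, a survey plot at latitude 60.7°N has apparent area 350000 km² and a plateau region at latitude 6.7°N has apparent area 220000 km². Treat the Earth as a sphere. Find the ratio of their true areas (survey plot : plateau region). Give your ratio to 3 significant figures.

0.784

On the plate carrée, areal scale = h·k = 1 × sec φ, so true area = apparent × cos φ.
True area of survey plot: 350000 × cos(60.7°) = 350000 × 0.4894 = 171300 km².
True area of plateau region: 220000 × cos(6.7°) = 220000 × 0.9932 = 218500 km².
Ratio = 171300 / 218500 ≈ 0.784.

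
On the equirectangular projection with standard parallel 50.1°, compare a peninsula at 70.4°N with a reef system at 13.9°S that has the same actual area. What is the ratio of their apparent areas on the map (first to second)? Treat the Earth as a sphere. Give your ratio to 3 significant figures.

The equidistant cylindrical projection with φ₀ = 50.1° has h = 1 (meridians true) and k = cos φ₀ / cos φ along parallels.
Areal scale at 70.4°: h·k = 1.000 × 1.912 = 1.912.
Areal scale at 13.9°: h·k = 1.000 × 0.6608 = 0.6608.
Ratio = 1.912/0.6608 ≈ 2.89.

2.89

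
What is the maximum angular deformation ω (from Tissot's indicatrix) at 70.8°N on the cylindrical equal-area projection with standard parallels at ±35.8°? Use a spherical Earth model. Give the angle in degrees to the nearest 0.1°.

91.7°

Cylindrical equal-area (φ₀ = 35.8°): h = cos φ / cos 35.8° along meridians, k = cos 35.8° / cos φ along parallels; h·k = 1.
At 70.8°: h = 0.4055, k = 2.466; principal scales a = 2.466, b = 0.4055.
sin(ω/2) = (a − b)/(a + b) = 2.061/2.872 = 0.7176, so ω = 2 arcsin(0.7176) ≈ 91.7°.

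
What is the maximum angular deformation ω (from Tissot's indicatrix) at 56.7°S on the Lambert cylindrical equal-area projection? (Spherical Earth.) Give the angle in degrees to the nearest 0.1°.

The Lambert cylindrical equal-area projection is the cylindrical equal-area projection with its standard parallel at the equator (φ₀ = 0). Cylindrical equal-area (φ₀ = 0°): h = cos φ / cos 0° along meridians, k = cos 0° / cos φ along parallels; h·k = 1.
At 56.7°: h = 0.5490, k = 1.821; principal scales a = 1.821, b = 0.5490.
sin(ω/2) = (a − b)/(a + b) = 1.272/2.370 = 0.5368, so ω = 2 arcsin(0.5368) ≈ 64.9°.

64.9°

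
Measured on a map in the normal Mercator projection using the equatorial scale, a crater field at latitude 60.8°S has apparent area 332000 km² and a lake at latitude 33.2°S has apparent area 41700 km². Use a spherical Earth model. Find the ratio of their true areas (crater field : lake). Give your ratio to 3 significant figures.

Mercator's areal exaggeration is sec²φ; hence true area = (apparent area) · cos²φ.
True area of crater field: 332000 × cos²(60.8°) = 332000 × 0.2380 = 79020 km².
True area of lake: 41700 × cos²(33.2°) = 41700 × 0.7002 = 29200 km².
Ratio = 79020 / 29200 ≈ 2.71.

2.71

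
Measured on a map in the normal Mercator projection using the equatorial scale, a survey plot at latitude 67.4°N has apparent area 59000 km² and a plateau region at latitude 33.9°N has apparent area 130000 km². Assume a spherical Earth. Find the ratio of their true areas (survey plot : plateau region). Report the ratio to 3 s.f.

0.0973

Mercator's areal exaggeration is sec²φ; hence true area = (apparent area) · cos²φ.
True area of survey plot: 59000 × cos²(67.4°) = 59000 × 0.1477 = 8713 km².
True area of plateau region: 130000 × cos²(33.9°) = 130000 × 0.6889 = 89560 km².
Ratio = 8713 / 89560 ≈ 0.0973.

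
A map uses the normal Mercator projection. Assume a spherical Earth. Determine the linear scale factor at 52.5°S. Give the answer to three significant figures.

1.64

Mercator is conformal, so the point scale is isotropic: h = k = sec φ = 1/cos φ.
k = 1/cos 52.5° = 1/0.6088 = 1.643.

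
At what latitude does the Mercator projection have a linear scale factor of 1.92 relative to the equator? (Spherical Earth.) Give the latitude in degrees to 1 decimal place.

Mercator scale is k = sec φ = 1/cos φ.
1/cos φ = 1.92  ⇒  cos φ = 0.5208  ⇒  φ = arccos(0.5208) ≈ 58.6°.

58.6°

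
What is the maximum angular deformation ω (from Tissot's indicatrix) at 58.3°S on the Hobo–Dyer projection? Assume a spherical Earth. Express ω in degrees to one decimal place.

The Hobo–Dyer projection is cylindrical equal-area with φ₀ = 37.5°. For cylindrical equal-area with standard parallel φ₀, h = cos φ / cos φ₀ and k = cos φ₀ / cos φ, so h·k = 1.
At 58.3°: h = 0.6623, k = 1.510; principal scales a = 1.510, b = 0.6623.
sin(ω/2) = (a − b)/(a + b) = 0.8475/2.172 = 0.3901, so ω = 2 arcsin(0.3901) ≈ 45.9°.

45.9°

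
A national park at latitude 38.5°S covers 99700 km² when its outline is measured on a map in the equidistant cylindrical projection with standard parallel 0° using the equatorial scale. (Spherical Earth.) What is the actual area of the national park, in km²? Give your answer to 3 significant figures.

78000 km²

For the equirectangular projection with φ₀ = 0 (plate carrée), h = 1 along meridians and k = sec φ along parallels.
Areal scale = h·k = 1 × sec φ; at 38.5°, h = 1.000, k = 1.278, so h·k = 1.278.
True area = apparent / (areal scale) = 99700 / 1.278 ≈ 78000 km².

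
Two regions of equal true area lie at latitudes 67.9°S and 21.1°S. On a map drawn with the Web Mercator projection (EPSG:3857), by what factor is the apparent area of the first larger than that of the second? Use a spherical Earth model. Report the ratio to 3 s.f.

Mercator areal scale is sec²φ.
At 67.9°: sec²(67.9°) = 1/0.3762² = 7.065.
At 21.1°: sec²(21.1°) = 1/0.9330² = 1.149.
Ratio = 7.065/1.149 = cos²(21.1°)/cos²(67.9°) ≈ 6.15.

6.15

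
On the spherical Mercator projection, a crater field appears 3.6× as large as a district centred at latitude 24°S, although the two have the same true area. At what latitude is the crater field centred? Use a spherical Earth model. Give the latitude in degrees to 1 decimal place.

For equal true areas on Mercator, apparent areas scale as sec²φ, so the ratio is cos²φ₂ / cos²φ₁.
cos²φ₂ / cos²φ₁ = 3.6  ⇒  cos φ₁ = cos 24° / √3.6 = 0.9135/1.897 = 0.4815.
φ₁ = arccos(0.4815) ≈ 61.2°.

61.2°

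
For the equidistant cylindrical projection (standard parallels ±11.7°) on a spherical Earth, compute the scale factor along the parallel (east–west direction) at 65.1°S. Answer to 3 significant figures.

In the equirectangular projection with standard parallel φ₀ = 11.7° (x = Rλ cos φ₀, y = Rφ), meridians are true-scale (h = 1) and the parallel scale is k = cos φ₀ / cos φ.
k = cos 11.7° / cos 65.1° = 0.9792/0.4210 = 2.326.

2.33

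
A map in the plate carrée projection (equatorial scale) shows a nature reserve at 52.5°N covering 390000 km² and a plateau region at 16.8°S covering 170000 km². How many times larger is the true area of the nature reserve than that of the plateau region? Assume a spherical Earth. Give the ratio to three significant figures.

Plate carrée has h = 1 and k = sec φ, giving areal scale sec φ; true area = (apparent area) · cos φ.
True area of nature reserve: 390000 × cos(52.5°) = 390000 × 0.6088 = 237400 km².
True area of plateau region: 170000 × cos(16.8°) = 170000 × 0.9573 = 162700 km².
Ratio = 237400 / 162700 ≈ 1.46.

1.46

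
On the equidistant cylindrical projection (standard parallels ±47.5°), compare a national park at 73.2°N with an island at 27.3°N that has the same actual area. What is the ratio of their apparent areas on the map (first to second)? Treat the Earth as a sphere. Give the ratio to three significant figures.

3.07

The equidistant cylindrical projection with φ₀ = 47.5° has h = 1 (meridians true) and k = cos φ₀ / cos φ along parallels.
Areal scale at 73.2°: h·k = 1.000 × 2.337 = 2.337.
Areal scale at 27.3°: h·k = 1.000 × 0.7603 = 0.7603.
Ratio = 2.337/0.7603 ≈ 3.07.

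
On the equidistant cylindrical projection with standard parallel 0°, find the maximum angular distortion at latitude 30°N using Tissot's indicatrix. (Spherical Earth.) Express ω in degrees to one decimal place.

8.2°

In the plate carrée (x = Rλ, y = Rφ), meridians are true-scale (h = 1) and parallels are stretched by k = sec φ.
At 30°: h = 1.000, k = 1.155; principal scales a = 1.155, b = 1.000.
sin(ω/2) = (a − b)/(a + b) = 0.1547/2.155 = 0.07180, so ω = 2 arcsin(0.07180) ≈ 8.2°.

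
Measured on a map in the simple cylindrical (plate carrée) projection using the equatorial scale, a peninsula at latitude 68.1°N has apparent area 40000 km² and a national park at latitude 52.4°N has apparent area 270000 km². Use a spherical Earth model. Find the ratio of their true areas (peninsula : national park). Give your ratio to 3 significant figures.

Plate carrée has h = 1 and k = sec φ, giving areal scale sec φ; true area = (apparent area) · cos φ.
True area of peninsula: 40000 × cos(68.1°) = 40000 × 0.3730 = 14920 km².
True area of national park: 270000 × cos(52.4°) = 270000 × 0.6101 = 164700 km².
Ratio = 14920 / 164700 ≈ 0.0906.

0.0906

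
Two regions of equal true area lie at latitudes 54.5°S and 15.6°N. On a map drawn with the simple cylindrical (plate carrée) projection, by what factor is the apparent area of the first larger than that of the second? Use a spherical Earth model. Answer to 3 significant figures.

1.66

For the equirectangular projection with φ₀ = 0 (plate carrée), h = 1 along meridians and k = sec φ along parallels.
Areal scale at 54.5°: h·k = 1.000 × 1.722 = 1.722.
Areal scale at 15.6°: h·k = 1.000 × 1.038 = 1.038.
Ratio = 1.722/1.038 ≈ 1.66.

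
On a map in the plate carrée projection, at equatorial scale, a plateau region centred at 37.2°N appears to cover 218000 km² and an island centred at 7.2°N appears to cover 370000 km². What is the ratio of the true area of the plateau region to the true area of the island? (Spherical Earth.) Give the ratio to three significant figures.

Plate carrée has h = 1 and k = sec φ, giving areal scale sec φ; true area = (apparent area) · cos φ.
True area of plateau region: 218000 × cos(37.2°) = 218000 × 0.7965 = 173600 km².
True area of island: 370000 × cos(7.2°) = 370000 × 0.9921 = 367100 km².
Ratio = 173600 / 367100 ≈ 0.473.

0.473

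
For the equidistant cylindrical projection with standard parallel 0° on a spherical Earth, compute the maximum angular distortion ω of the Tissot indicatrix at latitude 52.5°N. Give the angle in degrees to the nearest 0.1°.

For the equirectangular projection with φ₀ = 0 (plate carrée), h = 1 along meridians and k = sec φ along parallels.
At 52.5°: h = 1.000, k = 1.643; principal scales a = 1.643, b = 1.000.
sin(ω/2) = (a − b)/(a + b) = 0.6427/2.643 = 0.2432, so ω = 2 arcsin(0.2432) ≈ 28.2°.

28.2°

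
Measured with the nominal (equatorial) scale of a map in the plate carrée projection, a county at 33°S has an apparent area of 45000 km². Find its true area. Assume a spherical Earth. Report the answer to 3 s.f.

In the plate carrée (x = Rλ, y = Rφ), meridians are true-scale (h = 1) and parallels are stretched by k = sec φ.
Areal scale = h·k = 1 × sec φ; at 33°, h = 1.000, k = 1.192, so h·k = 1.192.
True area = apparent / (areal scale) = 45000 / 1.192 ≈ 37700 km².

37700 km²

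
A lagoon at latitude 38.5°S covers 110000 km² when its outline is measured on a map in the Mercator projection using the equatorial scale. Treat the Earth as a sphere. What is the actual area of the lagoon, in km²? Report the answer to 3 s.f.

67400 km²

For Mercator, h = k = sec φ (a conformal cylindrical projection has a single point scale, 1/cos φ).
Areal scale = k² = sec²φ = 1/cos²(38.5°) = 1/0.7826² = 1.633.
True area = apparent / (areal scale) = 110000 / 1.633 ≈ 67400 km².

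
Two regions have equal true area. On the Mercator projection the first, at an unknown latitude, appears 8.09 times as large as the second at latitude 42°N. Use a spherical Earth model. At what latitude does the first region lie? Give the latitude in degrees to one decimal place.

74.9°

On Mercator, (apparent₁)/(apparent₂) = sec²φ₁ / sec²φ₂ when true areas are equal.
cos²φ₂ / cos²φ₁ = 8.09  ⇒  cos φ₁ = cos 42° / √8.09 = 0.7431/2.844 = 0.2613.
φ₁ = arccos(0.2613) ≈ 74.9°.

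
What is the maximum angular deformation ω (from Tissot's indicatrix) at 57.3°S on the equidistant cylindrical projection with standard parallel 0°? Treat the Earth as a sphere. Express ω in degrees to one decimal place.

34.7°

For the equirectangular projection with φ₀ = 0 (plate carrée), h = 1 along meridians and k = sec φ along parallels.
At 57.3°: h = 1.000, k = 1.851; principal scales a = 1.851, b = 1.000.
sin(ω/2) = (a − b)/(a + b) = 0.8510/2.851 = 0.2985, so ω = 2 arcsin(0.2985) ≈ 34.7°.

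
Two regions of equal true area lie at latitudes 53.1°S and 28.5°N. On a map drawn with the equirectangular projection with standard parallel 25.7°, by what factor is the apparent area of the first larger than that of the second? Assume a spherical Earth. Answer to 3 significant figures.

1.46

With standard parallel φ₀ = 25.7°, the equirectangular projection gives x = Rλ cos φ₀, y = Rφ, so h = 1 and k = cos 25.7° / cos φ.
Areal scale at 53.1°: h·k = 1.000 × 1.501 = 1.501.
Areal scale at 28.5°: h·k = 1.000 × 1.025 = 1.025.
Ratio = 1.501/1.025 ≈ 1.46.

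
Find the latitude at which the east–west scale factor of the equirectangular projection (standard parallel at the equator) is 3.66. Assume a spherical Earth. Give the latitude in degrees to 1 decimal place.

74.1°

Plate carrée: h = 1, k = sec φ along parallels.
sec φ = 3.66  ⇒  cos φ = 0.2732  ⇒  φ ≈ 74.1°.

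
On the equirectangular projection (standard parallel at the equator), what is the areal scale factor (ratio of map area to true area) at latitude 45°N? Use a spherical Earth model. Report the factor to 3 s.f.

1.41

Plate carrée maps x = Rλ, y = Rφ. The meridian scale is h = 1 and the parallel scale is k = 1/cos φ = sec φ.
Areal scale = h·k = 1 × sec φ; at 45°, h = 1.000, k = 1.414, so h·k = 1.414.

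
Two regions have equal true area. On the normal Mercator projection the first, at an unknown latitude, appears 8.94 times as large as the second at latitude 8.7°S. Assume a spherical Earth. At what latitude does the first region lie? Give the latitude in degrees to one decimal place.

Mercator areal scale is sec²φ, so apparent-area ratio = sec²φ₁ / sec²φ₂ = cos²φ₂ / cos²φ₁.
cos²φ₂ / cos²φ₁ = 8.94  ⇒  cos φ₁ = cos 8.7° / √8.94 = 0.9885/2.990 = 0.3306.
φ₁ = arccos(0.3306) ≈ 70.7°.

70.7°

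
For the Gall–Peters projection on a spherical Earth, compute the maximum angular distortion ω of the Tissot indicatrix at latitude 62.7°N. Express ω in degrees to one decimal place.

The Gall–Peters projection is cylindrical equal-area with φ₀ = 45°. For cylindrical equal-area with standard parallel φ₀, h = cos φ / cos φ₀ and k = cos φ₀ / cos φ, so h·k = 1.
At 62.7°: h = 0.6486, k = 1.542; principal scales a = 1.542, b = 0.6486.
sin(ω/2) = (a − b)/(a + b) = 0.8931/2.190 = 0.4077, so ω = 2 arcsin(0.4077) ≈ 48.1°.

48.1°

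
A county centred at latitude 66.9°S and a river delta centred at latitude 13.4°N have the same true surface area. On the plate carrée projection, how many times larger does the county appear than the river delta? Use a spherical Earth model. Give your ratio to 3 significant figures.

2.48

In the plate carrée (x = Rλ, y = Rφ), meridians are true-scale (h = 1) and parallels are stretched by k = sec φ.
Areal scale at 66.9°: h·k = 1.000 × 2.549 = 2.549.
Areal scale at 13.4°: h·k = 1.000 × 1.028 = 1.028.
Ratio = 2.549/1.028 ≈ 2.48.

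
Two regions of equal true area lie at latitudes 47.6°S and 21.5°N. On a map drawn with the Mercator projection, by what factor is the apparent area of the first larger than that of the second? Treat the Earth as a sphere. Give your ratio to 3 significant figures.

Mercator areal scale is sec²φ.
At 47.6°: sec²(47.6°) = 1/0.6743² = 2.199.
At 21.5°: sec²(21.5°) = 1/0.9304² = 1.155.
Ratio = 2.199/1.155 = cos²(21.5°)/cos²(47.6°) ≈ 1.90.

1.90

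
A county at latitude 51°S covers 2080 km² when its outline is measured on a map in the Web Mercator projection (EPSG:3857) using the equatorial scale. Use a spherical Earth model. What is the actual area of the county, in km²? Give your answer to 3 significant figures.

Mercator is conformal, so the point scale is isotropic: h = k = sec φ = 1/cos φ.
Areal scale = k² = sec²φ = 1/cos²(51°) = 1/0.6293² = 2.525.
True area = apparent / (areal scale) = 2080 / 2.525 ≈ 824 km².

824 km²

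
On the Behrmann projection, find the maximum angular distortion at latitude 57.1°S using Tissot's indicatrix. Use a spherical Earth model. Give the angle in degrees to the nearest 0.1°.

The Behrmann projection is cylindrical equal-area with φ₀ = 30°. For cylindrical equal-area with standard parallel φ₀, h = cos φ / cos φ₀ and k = cos φ₀ / cos φ, so h·k = 1.
At 57.1°: h = 0.6272, k = 1.594; principal scales a = 1.594, b = 0.6272.
sin(ω/2) = (a − b)/(a + b) = 0.9672/2.222 = 0.4354, so ω = 2 arcsin(0.4354) ≈ 51.6°.

51.6°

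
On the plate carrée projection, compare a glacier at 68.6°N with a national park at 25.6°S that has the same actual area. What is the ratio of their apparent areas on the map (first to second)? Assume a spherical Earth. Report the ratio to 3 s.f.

In the plate carrée (x = Rλ, y = Rφ), meridians are true-scale (h = 1) and parallels are stretched by k = sec φ.
Areal scale at 68.6°: h·k = 1.000 × 2.741 = 2.741.
Areal scale at 25.6°: h·k = 1.000 × 1.109 = 1.109.
Ratio = 2.741/1.109 ≈ 2.47.

2.47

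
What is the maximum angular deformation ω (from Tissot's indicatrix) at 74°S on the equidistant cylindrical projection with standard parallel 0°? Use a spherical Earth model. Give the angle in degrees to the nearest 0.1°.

For the equirectangular projection with φ₀ = 0 (plate carrée), h = 1 along meridians and k = sec φ along parallels.
At 74°: h = 1.000, k = 3.628; principal scales a = 3.628, b = 1.000.
sin(ω/2) = (a − b)/(a + b) = 2.628/4.628 = 0.5678, so ω = 2 arcsin(0.5678) ≈ 69.2°.

69.2°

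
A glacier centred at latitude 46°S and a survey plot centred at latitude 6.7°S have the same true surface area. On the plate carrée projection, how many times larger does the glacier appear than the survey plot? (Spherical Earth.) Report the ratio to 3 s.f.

1.43

For the equirectangular projection with φ₀ = 0 (plate carrée), h = 1 along meridians and k = sec φ along parallels.
Areal scale at 46°: h·k = 1.000 × 1.440 = 1.440.
Areal scale at 6.7°: h·k = 1.000 × 1.007 = 1.007.
Ratio = 1.440/1.007 ≈ 1.43.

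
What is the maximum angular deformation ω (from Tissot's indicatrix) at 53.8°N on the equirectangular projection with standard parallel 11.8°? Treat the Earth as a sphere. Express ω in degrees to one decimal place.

In the equirectangular projection with standard parallel φ₀ = 11.8° (x = Rλ cos φ₀, y = Rφ), meridians are true-scale (h = 1) and the parallel scale is k = cos φ₀ / cos φ.
At 53.8°: h = 1.000, k = 1.657; principal scales a = 1.657, b = 1.000.
sin(ω/2) = (a − b)/(a + b) = 0.6574/2.657 = 0.2474, so ω = 2 arcsin(0.2474) ≈ 28.6°.

28.6°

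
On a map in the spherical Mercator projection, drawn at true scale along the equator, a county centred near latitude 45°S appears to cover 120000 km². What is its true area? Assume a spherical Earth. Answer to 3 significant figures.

The Mercator projection is conformal; its linear scale factor is the same in every direction and equals sec φ = 1/cos φ.
Areal scale = k² = sec²φ = 1/cos²(45°) = 1/0.7071² = 2.000.
True area = apparent / (areal scale) = 120000 / 2.000 ≈ 60000 km².

60000 km²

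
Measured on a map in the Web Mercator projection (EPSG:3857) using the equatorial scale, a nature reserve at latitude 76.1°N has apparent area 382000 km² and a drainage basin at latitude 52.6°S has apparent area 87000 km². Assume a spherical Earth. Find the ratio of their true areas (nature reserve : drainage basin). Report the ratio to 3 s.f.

0.687

On Mercator the areal scale is sec²φ, so true area = apparent × cos²φ.
True area of nature reserve: 382000 × cos²(76.1°) = 382000 × 0.05771 = 22050 km².
True area of drainage basin: 87000 × cos²(52.6°) = 87000 × 0.3689 = 32090 km².
Ratio = 22050 / 32090 ≈ 0.687.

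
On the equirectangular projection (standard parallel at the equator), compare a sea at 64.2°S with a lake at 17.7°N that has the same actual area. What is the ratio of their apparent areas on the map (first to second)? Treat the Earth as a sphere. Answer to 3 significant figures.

Plate carrée maps x = Rλ, y = Rφ. The meridian scale is h = 1 and the parallel scale is k = 1/cos φ = sec φ.
Areal scale at 64.2°: h·k = 1.000 × 2.298 = 2.298.
Areal scale at 17.7°: h·k = 1.000 × 1.050 = 1.050.
Ratio = 2.298/1.050 ≈ 2.19.

2.19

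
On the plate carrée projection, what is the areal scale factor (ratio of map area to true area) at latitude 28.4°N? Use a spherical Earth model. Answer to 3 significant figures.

1.14

Plate carrée maps x = Rλ, y = Rφ. The meridian scale is h = 1 and the parallel scale is k = 1/cos φ = sec φ.
Areal scale = h·k = 1 × sec φ; at 28.4°, h = 1.000, k = 1.137, so h·k = 1.137.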